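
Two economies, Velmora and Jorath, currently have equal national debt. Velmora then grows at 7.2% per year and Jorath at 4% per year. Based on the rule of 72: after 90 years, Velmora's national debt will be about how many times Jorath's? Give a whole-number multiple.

Only the 3.2-point difference matters.
72/3.2 ≈ 22.50 years per doubling of the ratio; 90 years gives 4.00 doublings, so ≈ 16×.

about 16 times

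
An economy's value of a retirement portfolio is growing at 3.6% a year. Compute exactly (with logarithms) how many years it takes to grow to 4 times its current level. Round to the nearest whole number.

39 years

t = ln(4) / ln(1 + 0.036) = 1.3863 / 0.035367 ≈ 39.20.
≈ 39 years.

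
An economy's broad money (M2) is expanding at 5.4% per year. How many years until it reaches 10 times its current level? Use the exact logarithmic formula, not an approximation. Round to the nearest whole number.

44 years

t = ln(10) / ln(1 + 0.054) = 2.3026 / 0.052592 ≈ 43.78.
≈ 44 years.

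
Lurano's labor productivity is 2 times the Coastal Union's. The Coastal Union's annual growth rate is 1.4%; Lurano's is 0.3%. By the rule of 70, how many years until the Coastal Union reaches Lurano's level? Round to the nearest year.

about 64 years

The growth-rate gap is 1.4% − 0.3% = 1.1 percentage points.
So the ratio between them halves every 70/1.1 ≈ 63.64 years.
A 2 times gap closes after 1 halving: 1 × 63.64 ≈ 64 years.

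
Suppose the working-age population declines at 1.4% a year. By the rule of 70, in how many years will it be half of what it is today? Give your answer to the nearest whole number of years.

≈ 50 years

Halving time ≈ 70 / 1.4 = 50.00 → 50 years.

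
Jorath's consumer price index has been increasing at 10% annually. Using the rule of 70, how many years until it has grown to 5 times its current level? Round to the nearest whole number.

One doubling takes 70/10 = 7.00 years.
5× is log₂ 5 ≈ 2.32 doublings, so ≈ 2.32 × 7.00 = 16 years.

approximately 16 years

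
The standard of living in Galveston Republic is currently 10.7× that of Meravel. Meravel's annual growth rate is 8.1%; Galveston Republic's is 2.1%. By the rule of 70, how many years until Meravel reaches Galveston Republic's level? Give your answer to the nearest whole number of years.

approximately 40 years

Meravel gains on Galveston Republic at 8.1% − 2.1% = 6 points a year.
At that relative rate the gap halves every 70/6 ≈ 11.67 years.
A 10.7× gap takes log₂(10.7) ≈ 3.42 halvings to close: 3.42 × 11.67 ≈ 40 years.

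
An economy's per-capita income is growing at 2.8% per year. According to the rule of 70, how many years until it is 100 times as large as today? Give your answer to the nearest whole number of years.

At 2.8% it doubles every 70/2.8 ≈ 25.00 years.
100× is log₂ 100 ≈ 6.64 doublings, so ≈ 6.64 × 25.00 = 166 years.

approximately 166 years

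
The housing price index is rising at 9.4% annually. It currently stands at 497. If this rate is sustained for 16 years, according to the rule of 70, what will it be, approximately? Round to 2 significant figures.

It doubles every 70/9.4 ≈ 7.45 years, so 16 years is 2.15 doublings.
2^2.15 ≈ 4.44; 497 × 4.44 ≈ 2200.

2200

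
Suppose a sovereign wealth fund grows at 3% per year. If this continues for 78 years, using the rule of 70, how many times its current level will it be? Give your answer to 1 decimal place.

Doubles every ≈ 23.33 years (70/3).
78 years is 3.34 doublings; 2^3.34 ≈ 10.1×.

around 10.1 times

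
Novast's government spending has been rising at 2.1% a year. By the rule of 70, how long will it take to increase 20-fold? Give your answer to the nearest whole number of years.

approximately 144 years

At 2.1% it doubles every 70/2.1 ≈ 33.33 years.
20× is log₂ 20 ≈ 4.32 doublings, so ≈ 4.32 × 33.33 = 144 years.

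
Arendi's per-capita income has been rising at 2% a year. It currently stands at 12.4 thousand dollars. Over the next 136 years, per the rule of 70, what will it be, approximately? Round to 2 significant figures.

roughly 180 thousand dollars

It doubles every 70/2 ≈ 35.00 years, so 136 years is 3.89 doublings.
2^3.89 ≈ 14.83; 12.4 × 14.83 ≈ 180 thousand dollars.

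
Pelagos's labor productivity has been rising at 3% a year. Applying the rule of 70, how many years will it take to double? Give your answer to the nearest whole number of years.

approximately 23 years

70/3 ≈ 23.33, so it doubles roughly every 23 years.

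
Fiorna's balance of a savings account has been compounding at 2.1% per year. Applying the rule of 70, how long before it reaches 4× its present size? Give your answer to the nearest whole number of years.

At 2.1% it doubles every 70/2.1 ≈ 33.33 years.
4 = 2^2, so 2 doublings → 67 years.

roughly 67 years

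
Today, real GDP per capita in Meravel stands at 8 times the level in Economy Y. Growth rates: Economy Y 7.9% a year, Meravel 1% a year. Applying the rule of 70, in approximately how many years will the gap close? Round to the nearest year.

around 30 years

Economy Y gains on Meravel at 7.9% − 1% = 6.9 points a year.
At that relative rate the gap halves every 70/6.9 ≈ 10.14 years.
An 8 times gap closes after 3 halvings: 3 × 10.14 ≈ 30 years.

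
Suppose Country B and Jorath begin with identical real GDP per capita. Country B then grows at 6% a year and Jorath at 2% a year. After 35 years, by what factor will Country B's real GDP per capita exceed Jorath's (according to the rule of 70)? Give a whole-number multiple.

Rate gap = 6% − 2% = 4 points.
The ratio doubles every 70/4 ≈ 17.50 years.
35/17.50 ≈ 2.00 doublings → ratio ≈ 2^2.00 ≈ 4.

≈ 4 times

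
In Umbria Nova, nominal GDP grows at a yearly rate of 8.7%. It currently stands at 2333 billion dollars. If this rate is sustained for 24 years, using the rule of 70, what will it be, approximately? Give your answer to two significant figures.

roughly 18000 billion dollars

It doubles every 70/8.7 ≈ 8.05 years, so 24 years is 2.98 doublings.
2^2.98 ≈ 7.89; 2333 × 7.89 ≈ 18000 billion dollars.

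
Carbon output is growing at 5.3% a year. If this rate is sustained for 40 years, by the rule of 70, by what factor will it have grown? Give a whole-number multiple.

70/5.3 ≈ 13.21 years per doubling.
40 years fits 3 doublings: 2^3 = 8.

about 8 times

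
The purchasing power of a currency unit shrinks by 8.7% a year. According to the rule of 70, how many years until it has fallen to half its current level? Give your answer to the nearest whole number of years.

Falling at 8.7%, it halves about every 70/8.7 = 8.05 years.

roughly 8 years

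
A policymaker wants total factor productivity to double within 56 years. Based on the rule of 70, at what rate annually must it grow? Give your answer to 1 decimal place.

70 / 56 ≈ 1.25, so about 1.3% annually.

about 1.3% annually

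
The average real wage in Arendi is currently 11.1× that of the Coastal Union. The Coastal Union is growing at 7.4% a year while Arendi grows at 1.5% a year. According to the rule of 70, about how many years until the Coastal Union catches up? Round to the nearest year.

the Coastal Union gains on Arendi at 7.4% − 1.5% = 5.9 points a year.
At that relative rate the gap halves every 70/5.9 ≈ 11.86 years.
An 11.1× gap takes log₂(11.1) ≈ 3.47 halvings to close: 3.47 × 11.86 ≈ 41 years.

about 41 years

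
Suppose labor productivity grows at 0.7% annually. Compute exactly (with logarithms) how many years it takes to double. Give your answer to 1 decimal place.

99.4 years

t = ln(2) / ln(1 + 0.007) = 0.6931 / 0.006976 ≈ 99.35.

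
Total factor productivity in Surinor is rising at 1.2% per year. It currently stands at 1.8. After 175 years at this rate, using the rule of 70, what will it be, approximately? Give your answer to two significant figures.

Doubling time ≈ 70/1.2 = 58.33 years.
175 years is 175/58.33 ≈ 3.00 doublings, a factor of 2^3.00 ≈ 8.00.
1.8 × 8.00 ≈ 14.

around 14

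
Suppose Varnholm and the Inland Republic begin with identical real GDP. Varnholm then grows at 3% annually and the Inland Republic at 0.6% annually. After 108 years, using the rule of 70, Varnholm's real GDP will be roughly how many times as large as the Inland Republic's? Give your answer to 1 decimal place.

Only the 2.4-point difference matters.
70/2.4 ≈ 29.17 years per doubling of the ratio; 108 years gives 3.70 doublings, so ≈ 13.0×.

13.0 times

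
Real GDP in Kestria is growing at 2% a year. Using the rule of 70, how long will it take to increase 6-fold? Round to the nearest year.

At 2% it doubles every 70/2 ≈ 35.00 years.
6× is log₂ 6 ≈ 2.58 doublings, so ≈ 2.58 × 35.00 = 90 years.

about 90 years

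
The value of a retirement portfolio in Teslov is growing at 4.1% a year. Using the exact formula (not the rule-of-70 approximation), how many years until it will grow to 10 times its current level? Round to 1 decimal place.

57.3 years

t = ln(10) / ln(1 + 0.041) = 2.3026 / 0.040182 ≈ 57.30.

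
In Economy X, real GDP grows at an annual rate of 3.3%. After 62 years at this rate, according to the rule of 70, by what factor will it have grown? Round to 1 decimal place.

Doubles every ≈ 21.21 years (70/3.3).
62 years is 2.92 doublings; 2^2.92 ≈ 7.6×.

around 7.6 times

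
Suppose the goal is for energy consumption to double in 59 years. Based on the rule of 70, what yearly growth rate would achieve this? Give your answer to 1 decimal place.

about 1.2%

70 / 59 ≈ 1.19, so about 1.2% per year.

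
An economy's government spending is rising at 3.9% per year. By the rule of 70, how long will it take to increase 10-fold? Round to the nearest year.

Doubling time ≈ 70/3.9 = 17.95 years.
Reaching 10× takes log₂(10) ≈ 3.32 doublings.
3.32 × 17.95 ≈ 60 years.

60 years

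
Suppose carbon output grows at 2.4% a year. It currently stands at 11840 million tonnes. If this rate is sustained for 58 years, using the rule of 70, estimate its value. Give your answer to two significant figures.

about 47000 million tonnes

Doubling time ≈ 70/2.4 = 29.17 years.
58 years is 58/29.17 ≈ 1.99 doublings, a factor of 2^1.99 ≈ 3.97.
11840 × 3.97 ≈ 47000 million tonnes.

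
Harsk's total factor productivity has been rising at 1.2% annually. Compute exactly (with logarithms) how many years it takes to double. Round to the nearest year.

58 years

t = ln(2) / ln(1 + 0.012) = 0.6931 / 0.011929 ≈ 58.10.
≈ 58 years.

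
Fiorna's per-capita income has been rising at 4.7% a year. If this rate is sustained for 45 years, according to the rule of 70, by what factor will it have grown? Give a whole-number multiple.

approximately 8 times

At 4.7% one doubling takes ≈ 14.89 years; 45 years is 3 of them, so ×8.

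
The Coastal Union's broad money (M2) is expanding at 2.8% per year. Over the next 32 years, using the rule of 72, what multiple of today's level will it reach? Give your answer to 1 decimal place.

Doubling time ≈ 72/2.8 = 25.71 years.
32 years / 25.71 ≈ 1.24 doublings → factor 2^1.24 ≈ 2.4.

roughly 2.4 times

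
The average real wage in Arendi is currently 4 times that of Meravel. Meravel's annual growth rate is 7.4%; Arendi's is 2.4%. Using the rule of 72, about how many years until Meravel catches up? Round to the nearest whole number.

The growth-rate gap is 7.4% − 2.4% = 5 percentage points.
So the ratio between them halves every 72/5 ≈ 14.40 years.
A 4 times gap closes after 2 halvings: 2 × 14.40 ≈ 29 years.

≈ 29 years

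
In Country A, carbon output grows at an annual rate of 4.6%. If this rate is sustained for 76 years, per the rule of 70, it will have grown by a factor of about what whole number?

70/4.6 ≈ 15.22 years per doubling.
76 years fits 5 doublings: 2^5 = 32.

around 32 times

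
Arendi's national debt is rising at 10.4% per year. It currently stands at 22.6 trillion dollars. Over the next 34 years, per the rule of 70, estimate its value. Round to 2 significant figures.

Doubling time ≈ 70/10.4 = 6.73 years.
34 years is 34/6.73 ≈ 5.05 doublings, a factor of 2^5.05 ≈ 33.13.
22.6 × 33.13 ≈ 750 trillion dollars.

≈ 750 trillion dollars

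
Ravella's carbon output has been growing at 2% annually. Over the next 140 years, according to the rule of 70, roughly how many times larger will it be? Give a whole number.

about 16 times

At 2% one doubling takes ≈ 35.00 years; 140 years is 4 of them, so ×16.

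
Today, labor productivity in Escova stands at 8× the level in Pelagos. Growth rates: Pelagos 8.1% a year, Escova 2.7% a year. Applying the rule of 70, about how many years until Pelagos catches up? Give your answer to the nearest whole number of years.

approximately 39 years

Pelagos gains on Escova at 8.1% − 2.7% = 5.4 points a year.
At that relative rate the gap halves every 70/5.4 ≈ 12.96 years.
An 8× gap closes after 3 halvings: 3 × 12.96 ≈ 39 years.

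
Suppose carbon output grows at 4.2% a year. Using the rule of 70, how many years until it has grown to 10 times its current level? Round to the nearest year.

approximately 55 years

Doubling time ≈ 70/4.2 = 16.67 years.
Reaching 10× takes log₂(10) ≈ 3.32 doublings.
3.32 × 16.67 ≈ 55 years.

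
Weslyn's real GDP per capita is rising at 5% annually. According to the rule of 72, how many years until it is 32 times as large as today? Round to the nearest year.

72 years

Doubling time ≈ 72/5 = 14.40 years.
32× is 5 doublings, so 5 × 14.40 ≈ 72 years.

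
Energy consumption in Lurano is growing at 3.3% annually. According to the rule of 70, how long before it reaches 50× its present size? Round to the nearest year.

approximately 120 years

Doubling time ≈ 70/3.3 = 21.21 years.
Reaching 50× takes log₂(50) ≈ 5.64 doublings.
5.64 × 21.21 ≈ 120 years.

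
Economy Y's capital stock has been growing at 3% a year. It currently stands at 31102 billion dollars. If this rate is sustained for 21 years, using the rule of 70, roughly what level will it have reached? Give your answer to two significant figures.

It doubles every 70/3 ≈ 23.33 years, so 21 years is 0.90 doublings.
2^0.90 ≈ 1.87; 31102 × 1.87 ≈ 58000 billion dollars.

approximately 58000 billion dollars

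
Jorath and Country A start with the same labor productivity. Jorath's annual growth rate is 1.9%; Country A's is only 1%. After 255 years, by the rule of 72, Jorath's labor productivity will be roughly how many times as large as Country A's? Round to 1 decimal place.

about 9.1 times

Jorath pulls ahead at 0.9 pp per year, so the ratio doubles every 72/0.9 ≈ 80.00 years.
In 255 years that's 3.19 doublings: 2^3.19 ≈ 9.1.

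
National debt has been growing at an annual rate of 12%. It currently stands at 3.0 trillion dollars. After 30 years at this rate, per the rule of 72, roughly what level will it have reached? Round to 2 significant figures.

It doubles every 72/12 ≈ 6.00 years, so 30 years is 5.00 doublings.
2^5.00 ≈ 32.00; 3.0 × 32.00 ≈ 96 trillion dollars.

96 trillion dollars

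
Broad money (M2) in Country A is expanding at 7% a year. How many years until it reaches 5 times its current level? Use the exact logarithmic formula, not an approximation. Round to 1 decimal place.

t = ln(5) / ln(1 + 0.07) = 1.6094 / 0.067659 ≈ 23.79.

23.8 years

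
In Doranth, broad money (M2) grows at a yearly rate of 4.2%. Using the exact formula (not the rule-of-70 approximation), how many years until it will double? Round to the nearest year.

17 years

t = ln(2) / ln(1 + 0.042) = 0.6931 / 0.041142 ≈ 16.85.
≈ 17 years.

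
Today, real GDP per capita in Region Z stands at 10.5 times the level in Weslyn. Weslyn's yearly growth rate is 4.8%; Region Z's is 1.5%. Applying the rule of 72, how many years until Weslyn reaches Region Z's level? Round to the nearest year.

What matters is the difference: 3.3 pp.
Rule of 72 on the gap: the ratio halves every 72/3.3 ≈ 21.82 years.
A 10.5 times gap takes log₂(10.5) ≈ 3.39 halvings to close: 3.39 × 21.82 ≈ 74 years.

≈ 74 years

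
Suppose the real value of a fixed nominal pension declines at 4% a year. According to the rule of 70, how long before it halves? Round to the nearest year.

Falling at 4%, it halves about every 70/4 = 17.50 years.

around 18 years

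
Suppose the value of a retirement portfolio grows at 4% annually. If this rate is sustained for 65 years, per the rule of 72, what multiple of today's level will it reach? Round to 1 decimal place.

≈ 12.2 times

Doubles every ≈ 18.00 years (72/4).
65 years is 3.61 doublings; 2^3.61 ≈ 12.2×.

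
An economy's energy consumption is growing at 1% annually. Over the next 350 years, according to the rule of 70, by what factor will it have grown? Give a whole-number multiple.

70/1 ≈ 70.00 years per doubling.
350 years fits 5 doublings: 2^5 = 32.

≈ 32 times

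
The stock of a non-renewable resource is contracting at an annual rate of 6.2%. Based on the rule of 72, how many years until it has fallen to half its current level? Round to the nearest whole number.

roughly 12 years

Halving time ≈ 72 / 6.2 = 11.61 → 12 years.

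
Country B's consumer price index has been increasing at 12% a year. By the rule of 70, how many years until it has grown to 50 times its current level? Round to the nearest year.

One doubling takes 70/12 = 5.83 years.
Reaching 50× takes log₂(50) ≈ 5.64 doublings.
5.64 × 5.83 ≈ 33 years.

about 33 years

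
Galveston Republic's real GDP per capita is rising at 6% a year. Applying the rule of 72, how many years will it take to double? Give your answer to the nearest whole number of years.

12 years

Doubling time ≈ 72 / 6 = 12.00 years.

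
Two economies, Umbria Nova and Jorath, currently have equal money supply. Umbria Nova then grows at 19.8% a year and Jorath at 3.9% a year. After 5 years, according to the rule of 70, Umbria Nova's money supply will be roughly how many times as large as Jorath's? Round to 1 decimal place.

Umbria Nova pulls ahead at 15.9 pp per year, so the ratio doubles every 70/15.9 ≈ 4.40 years.
In 5 years that's 1.14 doublings: 2^1.14 ≈ 2.2.

about 2.2 times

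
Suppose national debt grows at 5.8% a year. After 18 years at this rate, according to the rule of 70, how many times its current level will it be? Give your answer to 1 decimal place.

≈ 2.8 times

Doubling time ≈ 70/5.8 = 12.07 years.
18 years / 12.07 ≈ 1.49 doublings → factor 2^1.49 ≈ 2.8.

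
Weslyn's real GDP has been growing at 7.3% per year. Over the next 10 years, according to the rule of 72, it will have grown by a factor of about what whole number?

Doubling time ≈ 72/7.3 = 9.86 years.
10/9.86 ≈ 1 doubling, so about 2^1 = 2×.

roughly 2 times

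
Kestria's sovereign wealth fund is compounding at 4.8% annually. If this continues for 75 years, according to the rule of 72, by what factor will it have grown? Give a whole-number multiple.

≈ 32 times

72/4.8 ≈ 15.00 years per doubling.
75 years fits 5 doublings: 2^5 = 32.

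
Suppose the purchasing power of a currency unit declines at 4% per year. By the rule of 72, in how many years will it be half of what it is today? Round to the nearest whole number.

approximately 18 years

Falling at 4%, it halves about every 72/4 = 18.00 years.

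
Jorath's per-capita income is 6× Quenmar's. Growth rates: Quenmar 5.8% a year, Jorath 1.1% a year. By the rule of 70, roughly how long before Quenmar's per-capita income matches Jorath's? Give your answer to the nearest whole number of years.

38 years

The growth-rate gap is 5.8% − 1.1% = 4.7 percentage points.
So the ratio between them halves every 70/4.7 ≈ 14.89 years.
A 6× gap takes log₂(6) ≈ 2.58 halvings to close: 2.58 × 14.89 ≈ 38 years.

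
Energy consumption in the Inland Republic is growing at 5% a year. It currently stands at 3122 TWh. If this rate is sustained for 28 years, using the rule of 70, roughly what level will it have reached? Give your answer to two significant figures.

roughly 12000 TWh

It doubles every 70/5 ≈ 14.00 years, so 28 years is 2.00 doublings.
2^2.00 ≈ 4.00; 3122 × 4.00 ≈ 12000 TWh.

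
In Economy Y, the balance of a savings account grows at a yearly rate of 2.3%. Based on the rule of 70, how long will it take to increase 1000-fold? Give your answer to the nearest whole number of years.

around 303 years

At 2.3% it doubles every 70/2.3 ≈ 30.43 years.
1000× is log₂ 1000 ≈ 9.97 doublings, so ≈ 9.97 × 30.43 = 303 years.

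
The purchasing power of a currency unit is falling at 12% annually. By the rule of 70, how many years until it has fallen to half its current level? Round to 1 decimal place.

The rule works in reverse for decay: 70/12 ≈ 5.83 years to halve.

approximately 5.8 years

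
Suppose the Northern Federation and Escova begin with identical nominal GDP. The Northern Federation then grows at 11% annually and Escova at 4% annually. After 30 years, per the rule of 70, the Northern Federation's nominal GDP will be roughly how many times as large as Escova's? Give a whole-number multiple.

around 8 times

the Northern Federation pulls ahead at 7 pp per year, so the ratio doubles every 70/7 ≈ 10.00 years.
In 30 years that's 3.00 doublings: 2^3.00 ≈ 8.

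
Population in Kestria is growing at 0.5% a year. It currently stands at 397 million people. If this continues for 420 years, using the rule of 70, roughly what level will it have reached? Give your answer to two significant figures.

Doubling time ≈ 70/0.5 = 140.00 years.
420 years is 420/140.00 ≈ 3.00 doublings, a factor of 2^3.00 ≈ 8.00.
397 × 8.00 ≈ 3200 million people.

around 3200 million people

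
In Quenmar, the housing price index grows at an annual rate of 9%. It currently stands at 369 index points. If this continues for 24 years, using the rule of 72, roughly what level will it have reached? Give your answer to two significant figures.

Doubling time ≈ 72/9 = 8.00 years.
24 years is 24/8.00 ≈ 3.00 doublings, a factor of 2^3.00 ≈ 8.00.
369 × 8.00 ≈ 3000 index points.

approximately 3000 index points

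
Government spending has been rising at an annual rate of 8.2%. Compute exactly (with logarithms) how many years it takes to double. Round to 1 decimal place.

8.8 years

t = ln(2) / ln(1 + 0.082) = 0.6931 / 0.078811 ≈ 8.79.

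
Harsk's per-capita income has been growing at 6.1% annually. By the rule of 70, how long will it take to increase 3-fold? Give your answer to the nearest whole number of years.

At 6.1% it doubles every 70/6.1 ≈ 11.48 years.
3× is log₂ 3 ≈ 1.58 doublings, so ≈ 1.58 × 11.48 = 18 years.

approximately 18 years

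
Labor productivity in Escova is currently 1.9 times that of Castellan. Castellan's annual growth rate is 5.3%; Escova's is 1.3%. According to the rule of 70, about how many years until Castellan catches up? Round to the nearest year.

about 16 years

What matters is the difference: 4 pp.
Rule of 70 on the gap: the ratio halves every 70/4 ≈ 17.50 years.
A 1.9 times gap takes log₂(1.9) ≈ 0.93 halvings to close: 0.93 × 17.50 ≈ 16 years.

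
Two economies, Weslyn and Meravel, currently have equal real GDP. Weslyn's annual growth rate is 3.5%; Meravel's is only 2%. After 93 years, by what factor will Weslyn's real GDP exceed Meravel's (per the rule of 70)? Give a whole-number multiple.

4 times

Weslyn pulls ahead at 1.5 pp per year, so the ratio doubles every 70/1.5 ≈ 46.67 years.
In 93 years that's 1.99 doublings: 2^1.99 ≈ 4.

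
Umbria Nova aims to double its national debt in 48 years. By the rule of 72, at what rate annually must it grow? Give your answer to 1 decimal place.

72 / 48 ≈ 1.50, so about 1.5% annually.

approximately 1.5% annually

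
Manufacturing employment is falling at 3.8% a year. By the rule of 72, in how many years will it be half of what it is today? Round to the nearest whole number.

The rule works in reverse for decay: 72/3.8 ≈ 18.95 years to halve.

≈ 19 years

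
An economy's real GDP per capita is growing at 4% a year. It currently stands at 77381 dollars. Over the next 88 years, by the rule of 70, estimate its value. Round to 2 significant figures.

Doubling time ≈ 70/4 = 17.50 years.
88 years is 88/17.50 ≈ 5.03 doublings, a factor of 2^5.03 ≈ 32.67.
77381 × 32.67 ≈ 2500000 dollars.

approximately 2500000 dollars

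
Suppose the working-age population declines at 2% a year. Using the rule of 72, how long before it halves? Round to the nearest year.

roughly 36 years

Halving time ≈ 72 / 2 = 36.00 → 36 years.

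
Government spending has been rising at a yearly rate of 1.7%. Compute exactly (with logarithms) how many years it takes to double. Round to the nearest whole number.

t = ln(2) / ln(1 + 0.017) = 0.6931 / 0.016857 ≈ 41.12.
≈ 41 years.

41 years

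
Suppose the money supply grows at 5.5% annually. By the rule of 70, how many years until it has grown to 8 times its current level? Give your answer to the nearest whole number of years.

One doubling takes 70/5.5 = 12.73 years.
8 = 2^3, so 3 doublings → 38 years.

≈ 38 years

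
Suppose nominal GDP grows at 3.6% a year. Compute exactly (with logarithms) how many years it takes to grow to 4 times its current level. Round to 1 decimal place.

39.2 years

t = ln(4) / ln(1 + 0.036) = 1.3863 / 0.035367 ≈ 39.20.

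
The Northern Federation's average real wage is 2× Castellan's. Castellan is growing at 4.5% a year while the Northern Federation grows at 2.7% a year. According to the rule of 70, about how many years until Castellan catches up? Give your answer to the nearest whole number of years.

What matters is the difference: 1.8 pp.
Rule of 70 on the gap: the ratio halves every 70/1.8 ≈ 38.89 years.
A 2× gap closes after 1 halving: 1 × 38.89 ≈ 39 years.

around 39 years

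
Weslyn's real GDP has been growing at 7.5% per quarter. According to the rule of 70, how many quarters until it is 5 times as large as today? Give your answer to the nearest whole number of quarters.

roughly 22 quarters

One doubling takes 70/7.5 = 9.33 quarters.
5× is log₂ 5 ≈ 2.32 doublings, so ≈ 2.32 × 9.33 = 22 quarters.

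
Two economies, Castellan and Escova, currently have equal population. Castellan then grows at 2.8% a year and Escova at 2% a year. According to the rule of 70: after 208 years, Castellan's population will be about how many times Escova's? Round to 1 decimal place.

about 5.2 times

Only the 0.8-point difference matters.
70/0.8 ≈ 87.50 years per doubling of the ratio; 208 years gives 2.38 doublings, so ≈ 5.2×.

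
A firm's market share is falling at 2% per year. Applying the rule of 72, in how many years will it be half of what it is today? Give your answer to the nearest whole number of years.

Halving time ≈ 72 / 2 = 36.00 → 36 years.

≈ 36 years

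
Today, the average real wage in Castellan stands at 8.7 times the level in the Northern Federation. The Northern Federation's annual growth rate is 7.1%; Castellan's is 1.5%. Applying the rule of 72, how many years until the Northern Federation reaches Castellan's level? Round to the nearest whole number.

about 40 years

The growth-rate gap is 7.1% − 1.5% = 5.6 percentage points.
So the ratio between them halves every 72/5.6 ≈ 12.86 years.
An 8.7 times gap takes log₂(8.7) ≈ 3.12 halvings to close: 3.12 × 12.86 ≈ 40 years.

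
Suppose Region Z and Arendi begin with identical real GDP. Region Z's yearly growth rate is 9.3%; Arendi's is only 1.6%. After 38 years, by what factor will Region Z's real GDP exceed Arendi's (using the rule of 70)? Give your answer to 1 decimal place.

Only the 7.7-point difference matters.
70/7.7 ≈ 9.09 years per doubling of the ratio; 38 years gives 4.18 doublings, so ≈ 18.1×.

around 18.1 times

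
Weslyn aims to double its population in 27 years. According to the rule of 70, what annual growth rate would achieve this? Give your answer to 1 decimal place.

around 2.6% a year

70 / 27 ≈ 2.59, so about 2.6% a year.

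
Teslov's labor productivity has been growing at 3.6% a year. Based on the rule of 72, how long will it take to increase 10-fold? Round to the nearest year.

66 years

One doubling takes 72/3.6 = 20.00 years.
10× is log₂ 10 ≈ 3.32 doublings, so ≈ 3.32 × 20.00 = 66 years.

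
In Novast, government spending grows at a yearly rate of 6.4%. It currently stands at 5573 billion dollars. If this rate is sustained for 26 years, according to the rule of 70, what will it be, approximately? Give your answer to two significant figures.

Doubling time ≈ 70/6.4 = 10.94 years.
26 years is 26/10.94 ≈ 2.38 doublings, a factor of 2^2.38 ≈ 5.21.
5573 × 5.21 ≈ 29000 billion dollars.

29000 billion dollars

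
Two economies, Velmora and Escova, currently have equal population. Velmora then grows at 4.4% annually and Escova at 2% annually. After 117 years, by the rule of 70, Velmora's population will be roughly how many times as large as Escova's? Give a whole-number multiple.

Rate gap = 4.4% − 2% = 2.4 points.
The ratio doubles every 70/2.4 ≈ 29.17 years.
117/29.17 ≈ 4.01 doublings → ratio ≈ 2^4.01 ≈ 16.

≈ 16 times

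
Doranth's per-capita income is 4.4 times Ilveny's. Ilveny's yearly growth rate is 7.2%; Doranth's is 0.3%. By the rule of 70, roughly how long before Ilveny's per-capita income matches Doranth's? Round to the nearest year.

about 22 years

What matters is the difference: 6.9 pp.
Rule of 70 on the gap: the ratio halves every 70/6.9 ≈ 10.14 years.
A 4.4 times gap takes log₂(4.4) ≈ 2.14 halvings to close: 2.14 × 10.14 ≈ 22 years.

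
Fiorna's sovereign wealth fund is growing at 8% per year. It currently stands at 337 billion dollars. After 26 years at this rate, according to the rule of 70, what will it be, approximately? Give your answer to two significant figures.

It doubles every 70/8 ≈ 8.75 years, so 26 years is 2.97 doublings.
2^2.97 ≈ 7.84; 337 × 7.84 ≈ 2600 billion dollars.

roughly 2600 billion dollars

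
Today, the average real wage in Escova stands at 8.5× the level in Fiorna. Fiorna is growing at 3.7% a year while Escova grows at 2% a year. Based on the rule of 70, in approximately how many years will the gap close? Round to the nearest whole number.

What matters is the difference: 1.7 pp.
Rule of 70 on the gap: the ratio halves every 70/1.7 ≈ 41.18 years.
An 8.5× gap takes log₂(8.5) ≈ 3.09 halvings to close: 3.09 × 41.18 ≈ 127 years.

about 127 years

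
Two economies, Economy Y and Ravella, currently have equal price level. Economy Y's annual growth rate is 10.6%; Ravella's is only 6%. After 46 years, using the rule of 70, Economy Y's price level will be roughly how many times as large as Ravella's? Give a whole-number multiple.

8 times

Economy Y pulls ahead at 4.6 pp per year, so the ratio doubles every 70/4.6 ≈ 15.22 years.
In 46 years that's 3.02 doublings: 2^3.02 ≈ 8.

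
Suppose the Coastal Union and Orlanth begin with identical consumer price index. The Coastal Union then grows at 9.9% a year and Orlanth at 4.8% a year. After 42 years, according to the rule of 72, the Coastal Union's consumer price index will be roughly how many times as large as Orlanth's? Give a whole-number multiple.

Rate gap = 9.9% − 4.8% = 5.1 points.
The ratio doubles every 72/5.1 ≈ 14.12 years.
42/14.12 ≈ 2.97 doublings → ratio ≈ 2^2.97 ≈ 8.

8 times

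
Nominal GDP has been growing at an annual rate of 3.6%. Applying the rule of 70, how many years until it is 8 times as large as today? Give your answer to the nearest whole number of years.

58 years

At 3.6% it doubles every 70/3.6 ≈ 19.44 years.
8× is 3 doublings, so 3 × 19.44 ≈ 58 years.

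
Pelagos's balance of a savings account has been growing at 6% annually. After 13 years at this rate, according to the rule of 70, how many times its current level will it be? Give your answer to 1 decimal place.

≈ 2.2 times

Doubling time ≈ 70/6 = 11.67 years.
13 years / 11.67 ≈ 1.11 doublings → factor 2^1.11 ≈ 2.2.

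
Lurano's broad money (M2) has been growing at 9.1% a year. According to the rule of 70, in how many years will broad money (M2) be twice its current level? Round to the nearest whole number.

Doubling time ≈ 70 / 9.1 = 7.69 years.

≈ 8 years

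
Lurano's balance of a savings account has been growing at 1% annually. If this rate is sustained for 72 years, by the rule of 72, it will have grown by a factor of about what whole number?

72/1 ≈ 72.00 years per doubling.
72 years fits 1 doubling: 2^1 = 2.

≈ 2 times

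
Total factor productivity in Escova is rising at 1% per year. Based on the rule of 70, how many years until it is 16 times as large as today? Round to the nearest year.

280 years

One doubling takes 70/1 = 70.00 years.
Getting to 16× needs 4 doublings: 4 × 70.00 ≈ 280 years.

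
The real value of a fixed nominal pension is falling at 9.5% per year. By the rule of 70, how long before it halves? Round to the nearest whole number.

≈ 7 years

Falling at 9.5%, it halves about every 70/9.5 = 7.37 years.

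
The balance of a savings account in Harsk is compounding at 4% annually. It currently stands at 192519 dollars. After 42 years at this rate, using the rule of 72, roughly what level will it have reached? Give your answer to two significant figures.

Doubling time ≈ 72/4 = 18.00 years.
42 years is 42/18.00 ≈ 2.33 doublings, a factor of 2^2.33 ≈ 5.03.
192519 × 5.03 ≈ 970000 dollars.

≈ 970000 dollars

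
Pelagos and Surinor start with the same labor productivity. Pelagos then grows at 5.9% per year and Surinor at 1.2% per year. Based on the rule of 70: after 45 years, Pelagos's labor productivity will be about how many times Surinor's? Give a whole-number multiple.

Pelagos pulls ahead at 4.7 pp per year, so the ratio doubles every 70/4.7 ≈ 14.89 years.
In 45 years that's 3.02 doublings: 2^3.02 ≈ 8.

about 8 times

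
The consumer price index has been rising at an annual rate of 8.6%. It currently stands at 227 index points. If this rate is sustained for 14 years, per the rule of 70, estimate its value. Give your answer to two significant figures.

about 750 index points

It doubles every 70/8.6 ≈ 8.14 years, so 14 years is 1.72 doublings.
2^1.72 ≈ 3.29; 227 × 3.29 ≈ 750 index points.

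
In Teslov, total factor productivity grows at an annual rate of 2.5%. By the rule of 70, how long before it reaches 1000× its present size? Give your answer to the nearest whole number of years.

around 279 years

At 2.5% it doubles every 70/2.5 ≈ 28.00 years.
1000× is log₂ 1000 ≈ 9.97 doublings, so ≈ 9.97 × 28.00 = 279 years.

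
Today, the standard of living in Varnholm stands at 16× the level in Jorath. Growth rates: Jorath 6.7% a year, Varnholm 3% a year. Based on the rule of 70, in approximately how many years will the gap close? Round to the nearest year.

approximately 76 years

The growth-rate gap is 6.7% − 3% = 3.7 percentage points.
So the ratio between them halves every 70/3.7 ≈ 18.92 years.
A 16× gap closes after 4 halvings: 4 × 18.92 ≈ 76 years.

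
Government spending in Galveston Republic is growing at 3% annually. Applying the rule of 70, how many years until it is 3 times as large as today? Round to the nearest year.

One doubling takes 70/3 = 23.33 years.
Reaching 3× takes log₂(3) ≈ 1.58 doublings.
1.58 × 23.33 ≈ 37 years.

about 37 years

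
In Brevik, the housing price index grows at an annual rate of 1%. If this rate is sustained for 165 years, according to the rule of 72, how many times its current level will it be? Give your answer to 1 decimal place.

Doubles every ≈ 72.00 years (72/1).
165 years is 2.29 doublings; 2^2.29 ≈ 4.9×.

roughly 4.9 times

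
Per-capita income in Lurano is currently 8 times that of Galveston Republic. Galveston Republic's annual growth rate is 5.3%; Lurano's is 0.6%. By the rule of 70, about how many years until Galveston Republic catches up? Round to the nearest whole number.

roughly 45 years

Galveston Republic gains on Lurano at 5.3% − 0.6% = 4.7 points a year.
At that relative rate the gap halves every 70/4.7 ≈ 14.89 years.
An 8 times gap closes after 3 halvings: 3 × 14.89 ≈ 45 years.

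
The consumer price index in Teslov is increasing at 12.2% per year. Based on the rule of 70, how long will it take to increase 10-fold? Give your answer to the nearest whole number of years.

Doubling time ≈ 70/12.2 = 5.74 years.
Reaching 10× takes log₂(10) ≈ 3.32 doublings.
3.32 × 5.74 ≈ 19 years.

about 19 years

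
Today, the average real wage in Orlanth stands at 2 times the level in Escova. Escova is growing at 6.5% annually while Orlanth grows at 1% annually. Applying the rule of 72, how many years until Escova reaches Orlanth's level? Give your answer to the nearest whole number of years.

13 years

The growth-rate gap is 6.5% − 1% = 5.5 percentage points.
So the ratio between them halves every 72/5.5 ≈ 13.09 years.
A 2 times gap closes after 1 halving: 1 × 13.09 ≈ 13 years.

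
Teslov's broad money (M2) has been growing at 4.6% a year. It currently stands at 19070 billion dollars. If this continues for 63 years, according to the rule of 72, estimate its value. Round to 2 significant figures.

approximately 310000 billion dollars

Doubling time ≈ 72/4.6 = 15.65 years.
63 years is 63/15.65 ≈ 4.03 doublings, a factor of 2^4.03 ≈ 16.34.
19070 × 16.34 ≈ 310000 billion dollars.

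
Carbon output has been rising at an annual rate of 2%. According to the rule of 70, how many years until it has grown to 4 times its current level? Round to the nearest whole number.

At 2% it doubles every 70/2 ≈ 35.00 years.
Getting to 4× needs 2 doublings: 2 × 35.00 ≈ 70 years.

about 70 years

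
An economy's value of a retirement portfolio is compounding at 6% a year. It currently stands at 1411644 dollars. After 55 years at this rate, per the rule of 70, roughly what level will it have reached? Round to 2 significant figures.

37000000 dollars

Doubling time ≈ 70/6 = 11.67 years.
55 years is 55/11.67 ≈ 4.71 doublings, a factor of 2^4.71 ≈ 26.17.
1411644 × 26.17 ≈ 37000000 dollars.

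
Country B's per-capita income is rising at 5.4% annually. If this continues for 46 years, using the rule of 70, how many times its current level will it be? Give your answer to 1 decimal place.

roughly 11.7 times

Doubling time ≈ 70/5.4 = 12.96 years.
46 years / 12.96 ≈ 3.55 doublings → factor 2^3.55 ≈ 11.7.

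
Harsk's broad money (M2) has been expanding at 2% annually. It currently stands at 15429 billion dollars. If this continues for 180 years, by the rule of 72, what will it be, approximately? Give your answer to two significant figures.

It doubles every 72/2 ≈ 36.00 years, so 180 years is 5.00 doublings.
2^5.00 ≈ 32.00; 15429 × 32.00 ≈ 490000 billion dollars.

about 490000 billion dollars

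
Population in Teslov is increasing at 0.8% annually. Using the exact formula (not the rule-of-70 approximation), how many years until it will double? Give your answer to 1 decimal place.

t = ln(2) / ln(1 + 0.008) = 0.6931 / 0.007968 ≈ 86.99.

87.0 years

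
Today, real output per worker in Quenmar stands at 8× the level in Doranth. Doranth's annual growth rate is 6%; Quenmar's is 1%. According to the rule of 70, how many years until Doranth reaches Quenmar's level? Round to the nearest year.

about 42 years

Doranth gains on Quenmar at 6% − 1% = 5 points a year.
At that relative rate the gap halves every 70/5 ≈ 14.00 years.
An 8× gap closes after 3 halvings: 3 × 14.00 ≈ 42 years.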